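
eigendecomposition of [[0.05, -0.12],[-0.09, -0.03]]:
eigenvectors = [[0.86, 0.62], [-0.51, 0.78]]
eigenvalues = [0.12, -0.1]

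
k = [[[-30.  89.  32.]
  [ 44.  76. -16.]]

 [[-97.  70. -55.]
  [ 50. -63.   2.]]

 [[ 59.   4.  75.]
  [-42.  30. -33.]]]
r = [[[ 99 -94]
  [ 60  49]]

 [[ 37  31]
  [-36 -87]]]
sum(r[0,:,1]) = -45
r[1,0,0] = 37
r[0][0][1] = -94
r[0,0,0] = 99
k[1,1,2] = 2.0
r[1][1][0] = -36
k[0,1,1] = 76.0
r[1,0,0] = 37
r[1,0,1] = 31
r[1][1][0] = -36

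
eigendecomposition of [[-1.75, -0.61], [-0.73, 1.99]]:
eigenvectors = [[-0.98,0.16], [-0.19,-0.99]]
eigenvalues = [-1.87, 2.11]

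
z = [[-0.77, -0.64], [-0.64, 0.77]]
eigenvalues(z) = [-1.0, 1.0]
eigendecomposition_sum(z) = [[-0.89, -0.32], [-0.32, -0.12]] + [[0.12, -0.32],[-0.32, 0.89]]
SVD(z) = [[-0.77, -0.64], [-0.64, 0.77]] @ diag([1.0012492197250393, 1.0012492197250393]) @ [[1.0, 0.0],[0.0, 1.00]]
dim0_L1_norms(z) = [1.41, 1.41]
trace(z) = 0.00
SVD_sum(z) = [[-0.77, 0.0], [-0.64, 0.0]] + [[0.00, -0.64], [0.0, 0.77]]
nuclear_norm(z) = 2.00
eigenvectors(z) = [[-0.94, 0.34], [-0.34, -0.94]]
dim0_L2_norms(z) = [1.0, 1.0]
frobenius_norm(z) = 1.42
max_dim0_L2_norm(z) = 1.0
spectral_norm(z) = 1.00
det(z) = -1.00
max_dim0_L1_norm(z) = 1.41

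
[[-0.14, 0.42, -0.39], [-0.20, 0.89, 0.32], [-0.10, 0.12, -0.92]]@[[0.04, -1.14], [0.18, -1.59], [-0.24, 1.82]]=[[0.16, -1.22],[0.08, -0.6],[0.24, -1.75]]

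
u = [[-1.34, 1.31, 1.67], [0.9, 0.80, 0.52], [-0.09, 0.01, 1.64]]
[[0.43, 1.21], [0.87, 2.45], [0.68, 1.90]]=u @ [[0.48, 1.35], [0.26, 0.74], [0.44, 1.23]]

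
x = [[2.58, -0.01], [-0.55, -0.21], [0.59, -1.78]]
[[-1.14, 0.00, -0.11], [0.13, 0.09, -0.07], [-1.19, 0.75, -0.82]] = x @ [[-0.44, 0.00, -0.04], [0.52, -0.42, 0.45]]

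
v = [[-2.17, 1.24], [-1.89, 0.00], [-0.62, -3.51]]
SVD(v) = [[0.39, 0.69], [0.05, 0.64], [-0.92, 0.33]] @ diag([3.7293712309692424, 2.9351133234713367]) @ [[-0.1, 1.0], [-1.00, -0.1]]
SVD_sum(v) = [[-0.14, 1.44],[-0.02, 0.18],[0.34, -3.42]] + [[-2.03,  -0.2], [-1.87,  -0.18], [-0.96,  -0.09]]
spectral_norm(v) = 3.73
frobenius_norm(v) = 4.75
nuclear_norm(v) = 6.66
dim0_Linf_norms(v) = [2.17, 3.51]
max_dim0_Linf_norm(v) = 3.51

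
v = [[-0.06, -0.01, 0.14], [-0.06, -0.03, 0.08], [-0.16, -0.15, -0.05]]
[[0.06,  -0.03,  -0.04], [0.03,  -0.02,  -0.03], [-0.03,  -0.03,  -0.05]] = v @[[-0.10,-0.08,0.44], [0.18,0.34,-0.10], [0.38,-0.24,-0.13]]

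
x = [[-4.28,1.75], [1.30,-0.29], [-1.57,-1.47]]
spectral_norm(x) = 4.91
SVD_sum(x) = [[-4.41, 1.3], [1.27, -0.38], [-1.04, 0.31]] + [[0.13,  0.45], [0.03,  0.09], [-0.53,  -1.78]]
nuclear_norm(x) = 6.83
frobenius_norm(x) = 5.27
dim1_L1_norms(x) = [6.03, 1.59, 3.04]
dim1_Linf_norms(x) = [4.28, 1.3, 1.57]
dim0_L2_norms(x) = [4.74, 2.3]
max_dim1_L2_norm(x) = 4.62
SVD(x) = [[-0.94, -0.24], [0.27, -0.05], [-0.22, 0.97]] @ diag([4.910838615679166, 1.9142790002385581]) @ [[0.96, -0.28], [-0.28, -0.96]]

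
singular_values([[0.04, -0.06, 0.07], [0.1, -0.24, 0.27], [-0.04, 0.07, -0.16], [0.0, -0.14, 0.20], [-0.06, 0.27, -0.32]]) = [0.64, 0.07, 0.05]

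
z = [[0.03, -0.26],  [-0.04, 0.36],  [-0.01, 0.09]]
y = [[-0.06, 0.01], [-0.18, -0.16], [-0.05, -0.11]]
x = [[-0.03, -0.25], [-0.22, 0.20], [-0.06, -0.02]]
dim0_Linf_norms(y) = [0.18, 0.16]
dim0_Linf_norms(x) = [0.22, 0.25]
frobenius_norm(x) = 0.39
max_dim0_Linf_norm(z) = 0.36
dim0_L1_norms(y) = [0.29, 0.28]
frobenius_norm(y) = 0.28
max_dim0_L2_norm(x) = 0.32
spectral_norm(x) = 0.35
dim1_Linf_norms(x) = [0.25, 0.22, 0.06]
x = z + y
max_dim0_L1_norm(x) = 0.47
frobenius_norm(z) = 0.46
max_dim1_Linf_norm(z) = 0.36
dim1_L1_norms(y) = [0.07, 0.34, 0.16]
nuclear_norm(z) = 0.46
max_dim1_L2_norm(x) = 0.3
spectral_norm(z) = 0.46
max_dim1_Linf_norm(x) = 0.25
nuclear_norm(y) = 0.33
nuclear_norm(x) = 0.53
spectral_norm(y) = 0.27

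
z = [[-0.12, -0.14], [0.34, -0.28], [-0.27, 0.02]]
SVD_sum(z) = [[-0.03, 0.02], [0.38, -0.21], [-0.21, 0.12]] + [[-0.09, -0.16], [-0.04, -0.07], [-0.06, -0.1]]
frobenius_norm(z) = 0.55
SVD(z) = [[-0.07, -0.79], [0.87, -0.35], [-0.49, -0.50]] @ diag([0.4994044046451521, 0.2278052690808999]) @ [[0.87, -0.49], [0.49, 0.87]]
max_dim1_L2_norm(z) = 0.44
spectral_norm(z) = 0.50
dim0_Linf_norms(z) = [0.34, 0.28]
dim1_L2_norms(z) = [0.18, 0.44, 0.27]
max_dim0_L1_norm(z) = 0.73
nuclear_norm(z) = 0.73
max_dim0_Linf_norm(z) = 0.34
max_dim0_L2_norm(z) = 0.45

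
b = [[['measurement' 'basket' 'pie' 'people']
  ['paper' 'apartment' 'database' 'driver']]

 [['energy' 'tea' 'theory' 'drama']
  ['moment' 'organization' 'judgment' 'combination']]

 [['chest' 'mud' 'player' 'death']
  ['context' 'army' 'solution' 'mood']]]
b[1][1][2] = 'judgment'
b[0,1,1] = 'apartment'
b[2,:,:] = [['chest', 'mud', 'player', 'death'], ['context', 'army', 'solution', 'mood']]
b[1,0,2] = 'theory'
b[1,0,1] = 'tea'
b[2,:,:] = [['chest', 'mud', 'player', 'death'], ['context', 'army', 'solution', 'mood']]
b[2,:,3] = ['death', 'mood']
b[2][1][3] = 'mood'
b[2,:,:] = [['chest', 'mud', 'player', 'death'], ['context', 'army', 'solution', 'mood']]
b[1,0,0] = 'energy'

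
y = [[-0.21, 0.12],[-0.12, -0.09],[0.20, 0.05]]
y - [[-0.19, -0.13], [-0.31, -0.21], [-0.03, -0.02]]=[[-0.02, 0.25],[0.19, 0.12],[0.23, 0.07]]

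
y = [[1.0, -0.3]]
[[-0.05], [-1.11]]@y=[[-0.05, 0.02], [-1.11, 0.33]]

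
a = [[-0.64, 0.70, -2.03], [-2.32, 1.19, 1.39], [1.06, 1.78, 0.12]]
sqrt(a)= [[0.94, 0.57, -1.08], [-1.06, 1.32, 0.1], [0.85, 0.56, 0.99]]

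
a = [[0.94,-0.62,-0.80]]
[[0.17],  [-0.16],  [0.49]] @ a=[[0.16,-0.11,-0.14],  [-0.15,0.10,0.13],  [0.46,-0.3,-0.39]]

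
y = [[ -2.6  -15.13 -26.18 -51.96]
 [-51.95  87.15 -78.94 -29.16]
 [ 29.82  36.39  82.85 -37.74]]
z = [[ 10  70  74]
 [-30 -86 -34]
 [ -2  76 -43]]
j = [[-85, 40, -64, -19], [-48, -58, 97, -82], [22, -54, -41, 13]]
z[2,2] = -43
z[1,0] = -30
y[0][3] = -51.96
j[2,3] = 13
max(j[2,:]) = 22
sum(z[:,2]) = -3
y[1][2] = -78.94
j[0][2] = -64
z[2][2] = -43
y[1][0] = -51.95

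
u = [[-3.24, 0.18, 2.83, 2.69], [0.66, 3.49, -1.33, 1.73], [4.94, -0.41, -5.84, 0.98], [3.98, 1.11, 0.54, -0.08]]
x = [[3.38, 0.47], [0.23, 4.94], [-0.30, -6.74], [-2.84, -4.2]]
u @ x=[[-19.40, -31.01], [-1.48, 19.25], [15.57, 35.54], [13.77, 4.05]]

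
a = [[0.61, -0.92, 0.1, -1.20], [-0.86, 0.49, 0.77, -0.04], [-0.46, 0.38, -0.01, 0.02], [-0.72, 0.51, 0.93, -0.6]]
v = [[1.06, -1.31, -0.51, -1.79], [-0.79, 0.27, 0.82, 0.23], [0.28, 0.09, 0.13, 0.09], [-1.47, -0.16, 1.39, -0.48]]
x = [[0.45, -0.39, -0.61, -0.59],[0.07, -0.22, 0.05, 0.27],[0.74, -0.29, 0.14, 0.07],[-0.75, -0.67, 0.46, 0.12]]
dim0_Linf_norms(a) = [0.86, 0.92, 0.93, 1.2]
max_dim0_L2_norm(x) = 1.15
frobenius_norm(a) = 2.57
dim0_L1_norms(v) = [3.6, 1.83, 2.85, 2.59]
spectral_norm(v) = 2.84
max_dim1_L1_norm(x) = 2.04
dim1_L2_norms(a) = [1.63, 1.25, 0.6, 1.42]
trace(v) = 0.98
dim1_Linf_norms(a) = [1.2, 0.86, 0.46, 0.93]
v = x + a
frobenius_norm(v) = 3.49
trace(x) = 0.49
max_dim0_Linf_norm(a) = 1.2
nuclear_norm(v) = 5.17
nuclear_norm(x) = 3.14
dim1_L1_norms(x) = [2.04, 0.61, 1.24, 2.0]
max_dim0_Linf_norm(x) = 0.75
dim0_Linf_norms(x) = [0.75, 0.67, 0.61, 0.59]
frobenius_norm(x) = 1.76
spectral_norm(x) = 1.33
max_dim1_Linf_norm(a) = 1.2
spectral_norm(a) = 2.02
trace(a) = 0.49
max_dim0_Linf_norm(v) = 1.79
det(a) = -0.15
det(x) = 0.17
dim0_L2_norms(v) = [2.0, 1.35, 1.7, 1.87]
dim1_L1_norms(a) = [2.83, 2.16, 0.87, 2.76]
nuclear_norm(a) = 4.03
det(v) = -0.00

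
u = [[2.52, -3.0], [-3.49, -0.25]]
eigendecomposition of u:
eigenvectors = [[0.81, 0.52], [-0.58, 0.85]]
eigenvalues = [4.65, -2.38]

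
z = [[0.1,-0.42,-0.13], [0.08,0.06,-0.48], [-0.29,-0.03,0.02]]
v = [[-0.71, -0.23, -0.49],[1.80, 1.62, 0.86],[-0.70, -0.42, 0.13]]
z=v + [[0.81, -0.19, 0.36],[-1.72, -1.56, -1.34],[0.41, 0.39, -0.11]]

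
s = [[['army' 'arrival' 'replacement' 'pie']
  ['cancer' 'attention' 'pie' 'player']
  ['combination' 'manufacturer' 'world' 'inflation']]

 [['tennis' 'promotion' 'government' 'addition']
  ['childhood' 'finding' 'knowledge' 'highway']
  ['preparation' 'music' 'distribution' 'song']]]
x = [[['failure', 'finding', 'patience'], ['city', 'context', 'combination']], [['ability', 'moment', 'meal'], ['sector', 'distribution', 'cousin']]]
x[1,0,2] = 'meal'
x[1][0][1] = 'moment'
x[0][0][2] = 'patience'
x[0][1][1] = 'context'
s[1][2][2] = 'distribution'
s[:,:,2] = [['replacement', 'pie', 'world'], ['government', 'knowledge', 'distribution']]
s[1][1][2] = 'knowledge'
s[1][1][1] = 'finding'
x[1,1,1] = 'distribution'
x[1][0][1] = 'moment'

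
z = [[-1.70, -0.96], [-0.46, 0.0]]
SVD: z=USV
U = [[-0.98, -0.2],  [-0.20, 0.98]]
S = [1.99, 0.22]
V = [[0.88, 0.47], [-0.47, 0.88]]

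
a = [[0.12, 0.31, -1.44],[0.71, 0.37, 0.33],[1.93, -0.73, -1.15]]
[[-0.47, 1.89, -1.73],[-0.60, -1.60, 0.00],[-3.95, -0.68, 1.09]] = a @ [[-1.48, -1.38, 0.46], [0.88, -0.35, -1.66], [0.39, -1.50, 0.88]]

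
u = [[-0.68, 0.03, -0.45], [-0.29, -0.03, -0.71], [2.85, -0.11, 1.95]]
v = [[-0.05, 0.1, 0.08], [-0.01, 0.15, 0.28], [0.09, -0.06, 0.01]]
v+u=[[-0.73,0.13,-0.37], [-0.3,0.12,-0.43], [2.94,-0.17,1.96]]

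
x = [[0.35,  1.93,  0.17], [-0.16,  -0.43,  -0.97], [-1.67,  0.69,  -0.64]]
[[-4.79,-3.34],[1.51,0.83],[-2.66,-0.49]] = x @ [[0.74, -0.37], [-2.57, -1.66], [-0.54, -0.06]]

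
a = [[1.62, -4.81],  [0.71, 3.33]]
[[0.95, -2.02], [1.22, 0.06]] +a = [[2.57, -6.83], [1.93, 3.39]]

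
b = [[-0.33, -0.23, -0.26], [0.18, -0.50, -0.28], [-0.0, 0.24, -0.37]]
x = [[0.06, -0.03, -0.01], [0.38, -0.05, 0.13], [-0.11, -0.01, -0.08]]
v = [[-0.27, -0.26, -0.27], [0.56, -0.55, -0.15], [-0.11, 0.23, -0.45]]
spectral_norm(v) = 0.82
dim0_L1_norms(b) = [0.51, 0.97, 0.91]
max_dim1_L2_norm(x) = 0.4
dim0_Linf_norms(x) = [0.38, 0.05, 0.13]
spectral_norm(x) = 0.43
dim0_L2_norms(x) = [0.4, 0.06, 0.15]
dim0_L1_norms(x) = [0.55, 0.09, 0.22]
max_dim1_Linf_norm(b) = 0.5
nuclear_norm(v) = 1.74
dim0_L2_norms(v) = [0.63, 0.65, 0.55]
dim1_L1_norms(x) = [0.1, 0.56, 0.2]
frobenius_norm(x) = 0.43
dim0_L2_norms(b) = [0.38, 0.6, 0.53]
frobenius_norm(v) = 1.06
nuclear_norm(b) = 1.49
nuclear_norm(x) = 0.49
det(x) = -0.00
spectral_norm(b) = 0.66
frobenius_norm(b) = 0.89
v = x + b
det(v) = -0.16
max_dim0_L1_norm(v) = 1.04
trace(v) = -1.27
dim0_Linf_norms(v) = [0.56, 0.55, 0.45]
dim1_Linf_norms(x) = [0.06, 0.38, 0.11]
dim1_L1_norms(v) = [0.8, 1.26, 0.79]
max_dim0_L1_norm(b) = 0.97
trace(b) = -1.20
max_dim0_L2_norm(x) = 0.4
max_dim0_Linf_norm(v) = 0.56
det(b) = -0.11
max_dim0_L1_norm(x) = 0.55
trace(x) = -0.07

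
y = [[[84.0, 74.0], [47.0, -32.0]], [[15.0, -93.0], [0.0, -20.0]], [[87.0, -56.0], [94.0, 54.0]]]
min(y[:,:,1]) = -93.0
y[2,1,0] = 94.0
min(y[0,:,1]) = -32.0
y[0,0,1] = 74.0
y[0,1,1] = -32.0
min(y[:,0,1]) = -93.0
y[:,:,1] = [[74.0, -32.0], [-93.0, -20.0], [-56.0, 54.0]]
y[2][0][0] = 87.0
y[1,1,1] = -20.0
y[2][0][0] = 87.0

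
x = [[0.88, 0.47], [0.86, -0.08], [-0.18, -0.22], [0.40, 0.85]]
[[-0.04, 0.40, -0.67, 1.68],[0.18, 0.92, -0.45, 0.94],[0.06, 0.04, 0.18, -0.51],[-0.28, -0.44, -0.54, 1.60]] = x@ [[0.17, 0.98, -0.56, 1.21],  [-0.41, -0.98, -0.37, 1.31]]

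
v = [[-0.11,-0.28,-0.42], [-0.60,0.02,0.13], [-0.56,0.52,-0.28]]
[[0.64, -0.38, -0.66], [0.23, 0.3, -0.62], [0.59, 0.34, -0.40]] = v @ [[-0.66, -0.35, 1.21], [-0.22, 0.60, 0.89], [-1.21, 0.6, 0.67]]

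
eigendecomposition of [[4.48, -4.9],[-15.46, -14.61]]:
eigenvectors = [[0.82, 0.21], [-0.57, 0.98]]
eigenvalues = [7.85, -17.98]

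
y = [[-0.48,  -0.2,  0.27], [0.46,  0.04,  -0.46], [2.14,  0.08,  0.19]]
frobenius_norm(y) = 2.32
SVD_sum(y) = [[-0.49, -0.03, -0.01], [0.45, 0.03, 0.01], [2.14, 0.12, 0.03]] + [[-0.00, -0.06, 0.3],[0.0, 0.09, -0.45],[-0.0, -0.03, 0.16]] + [[0.01, -0.11, -0.02], [0.0, -0.08, -0.02], [0.00, -0.01, -0.00]]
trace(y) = -0.25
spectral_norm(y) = 2.24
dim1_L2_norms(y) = [0.59, 0.65, 2.15]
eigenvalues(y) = [0.77, -0.67, -0.35]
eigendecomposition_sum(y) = [[0.22, -0.05, 0.14], [-0.34, 0.07, -0.22], [0.76, -0.16, 0.48]] + [[-0.93, -0.28, 0.14], [1.98, 0.59, -0.30], [2.13, 0.64, -0.33]] + [[0.23, 0.12, -0.01], [-1.18, -0.62, 0.06], [-0.76, -0.4, 0.04]]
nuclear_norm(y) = 2.96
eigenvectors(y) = [[0.25, 0.31, 0.16],[-0.4, -0.65, -0.83],[0.88, -0.70, -0.53]]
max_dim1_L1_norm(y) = 2.41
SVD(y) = [[-0.22, 0.53, 0.82], [0.20, -0.80, 0.57], [0.95, 0.29, 0.07]] @ diag([2.244718654928056, 0.5762844929206392, 0.13904798969126672]) @ [[1.0,0.06,0.01], [-0.0,-0.2,0.98], [0.06,-0.98,-0.2]]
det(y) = 0.18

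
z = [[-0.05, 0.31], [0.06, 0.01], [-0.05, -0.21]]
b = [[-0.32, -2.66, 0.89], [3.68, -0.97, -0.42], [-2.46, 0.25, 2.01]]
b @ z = [[-0.19, -0.31], [-0.22, 1.22], [0.04, -1.18]]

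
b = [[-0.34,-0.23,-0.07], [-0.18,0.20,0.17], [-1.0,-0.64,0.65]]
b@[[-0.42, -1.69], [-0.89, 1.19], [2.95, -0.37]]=[[0.14, 0.33], [0.40, 0.48], [2.91, 0.69]]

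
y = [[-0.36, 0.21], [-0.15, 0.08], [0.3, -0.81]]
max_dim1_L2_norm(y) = 0.86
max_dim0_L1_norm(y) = 1.1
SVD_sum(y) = [[-0.16, 0.31], [-0.06, 0.12], [0.4, -0.76]] + [[-0.20, -0.1], [-0.09, -0.04], [-0.1, -0.05]]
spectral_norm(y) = 0.94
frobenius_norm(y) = 0.97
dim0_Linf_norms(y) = [0.36, 0.81]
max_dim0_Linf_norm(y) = 0.81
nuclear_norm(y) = 1.20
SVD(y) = [[0.38, 0.84], [0.15, 0.36], [-0.91, 0.4]] @ diag([0.9372167703262078, 0.26518809441472374]) @ [[-0.46, 0.89], [-0.89, -0.46]]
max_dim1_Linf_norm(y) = 0.81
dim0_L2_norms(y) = [0.49, 0.84]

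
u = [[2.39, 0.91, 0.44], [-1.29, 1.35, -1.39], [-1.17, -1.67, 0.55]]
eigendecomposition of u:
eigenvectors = [[0.34+0.00j, -0.65+0.16j, -0.65-0.16j], [-0.50+0.00j, -0.20-0.21j, (-0.2+0.21j)], [(-0.8+0j), 0.68+0.00j, (0.68-0j)]]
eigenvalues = [(-0+0j), (2.15+0.23j), (2.15-0.23j)]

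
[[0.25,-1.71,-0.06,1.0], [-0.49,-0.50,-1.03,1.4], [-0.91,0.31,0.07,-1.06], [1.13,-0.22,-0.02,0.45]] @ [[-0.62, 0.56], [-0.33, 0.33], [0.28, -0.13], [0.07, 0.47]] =[[0.46,0.05],[0.28,0.35],[0.41,-0.91],[-0.60,0.77]]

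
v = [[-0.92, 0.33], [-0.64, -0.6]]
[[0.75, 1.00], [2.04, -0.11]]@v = [[-1.33, -0.35], [-1.81, 0.74]]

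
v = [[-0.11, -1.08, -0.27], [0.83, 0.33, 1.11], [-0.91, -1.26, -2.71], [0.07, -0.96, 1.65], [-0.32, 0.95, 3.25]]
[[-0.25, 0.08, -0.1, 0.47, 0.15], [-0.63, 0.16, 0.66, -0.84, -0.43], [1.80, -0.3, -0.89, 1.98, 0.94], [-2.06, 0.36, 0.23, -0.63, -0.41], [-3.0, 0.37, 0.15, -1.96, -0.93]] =v @ [[0.42,  0.03,  0.65,  -0.18,  -0.12], [0.44,  -0.11,  -0.0,  -0.28,  -0.06], [-1.01,  0.15,  0.11,  -0.54,  -0.28]]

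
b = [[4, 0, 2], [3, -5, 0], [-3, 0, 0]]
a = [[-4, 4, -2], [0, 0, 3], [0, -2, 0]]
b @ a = [[-16, 12, -8], [-12, 12, -21], [12, -12, 6]]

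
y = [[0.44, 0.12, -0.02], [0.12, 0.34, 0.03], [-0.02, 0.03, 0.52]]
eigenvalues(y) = [0.26, 0.52, 0.52]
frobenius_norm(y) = 0.78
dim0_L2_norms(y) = [0.46, 0.36, 0.52]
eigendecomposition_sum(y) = [[0.08, -0.12, 0.02], [-0.12, 0.17, -0.03], [0.02, -0.03, 0.0]] + [[0.36, 0.24, -0.0], [0.24, 0.16, -0.0], [-0.0, -0.00, 0.00]] + [[0.00,-0.0,-0.04], [-0.0,0.01,0.06], [-0.04,0.06,0.52]]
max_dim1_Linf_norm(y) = 0.52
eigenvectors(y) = [[-0.55, 0.83, -0.07], [0.82, 0.55, 0.11], [-0.13, -0.0, 0.99]]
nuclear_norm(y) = 1.30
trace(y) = 1.30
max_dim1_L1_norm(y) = 0.58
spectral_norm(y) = 0.52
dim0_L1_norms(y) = [0.58, 0.49, 0.57]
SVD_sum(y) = [[0.0, -0.0, -0.04], [-0.0, 0.01, 0.06], [-0.04, 0.06, 0.52]] + [[0.36, 0.24, 0.0],[0.24, 0.16, 0.00],[0.0, 0.0, 0.0]] + [[0.08, -0.12, 0.02], [-0.12, 0.17, -0.03], [0.02, -0.03, 0.0]]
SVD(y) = [[-0.07, 0.83, -0.55], [0.11, 0.55, 0.82], [0.99, 0.0, -0.13]] @ diag([0.5249073756323204, 0.5199999999999998, 0.25509262436767965]) @ [[-0.07, 0.11, 0.99], [0.83, 0.55, 0.00], [-0.55, 0.82, -0.13]]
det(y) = 0.07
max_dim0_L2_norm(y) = 0.52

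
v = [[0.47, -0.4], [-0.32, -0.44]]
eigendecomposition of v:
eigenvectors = [[0.96, 0.36], [-0.3, 0.93]]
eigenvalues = [0.59, -0.56]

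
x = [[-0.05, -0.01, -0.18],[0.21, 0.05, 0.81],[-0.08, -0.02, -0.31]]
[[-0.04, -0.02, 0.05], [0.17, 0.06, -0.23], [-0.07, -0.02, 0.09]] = x@[[-0.17,0.28,-0.18], [0.11,0.1,-0.05], [0.25,-0.0,-0.24]]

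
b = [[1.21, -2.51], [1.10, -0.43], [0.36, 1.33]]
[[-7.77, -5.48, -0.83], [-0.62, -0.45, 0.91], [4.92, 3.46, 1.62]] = b@[[0.8, 0.55, 1.18], [3.48, 2.45, 0.90]]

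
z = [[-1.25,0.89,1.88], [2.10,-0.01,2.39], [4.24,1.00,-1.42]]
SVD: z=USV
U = [[-0.3,-0.51,0.81], [0.29,-0.86,-0.43], [0.91,0.11,0.41]]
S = [5.02, 3.25, 1.15]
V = [[0.96, 0.13, -0.23], [-0.22, -0.1, -0.97], [-0.15, 0.99, -0.07]]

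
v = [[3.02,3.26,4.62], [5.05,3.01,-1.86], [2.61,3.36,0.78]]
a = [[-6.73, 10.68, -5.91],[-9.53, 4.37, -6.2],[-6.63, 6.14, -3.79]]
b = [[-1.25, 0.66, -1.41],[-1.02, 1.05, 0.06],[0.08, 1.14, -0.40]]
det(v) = 39.39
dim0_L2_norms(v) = [6.44, 5.57, 5.04]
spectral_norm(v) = 8.59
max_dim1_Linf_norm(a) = 10.68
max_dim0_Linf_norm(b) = 1.41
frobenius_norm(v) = 9.89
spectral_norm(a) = 20.39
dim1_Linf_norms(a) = [10.68, 9.53, 6.63]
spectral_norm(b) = 2.40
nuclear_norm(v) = 14.35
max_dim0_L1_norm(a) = 22.89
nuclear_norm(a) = 25.96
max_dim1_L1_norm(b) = 3.32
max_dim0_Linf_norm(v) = 5.05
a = v @ b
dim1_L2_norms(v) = [6.41, 6.17, 4.33]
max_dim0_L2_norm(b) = 1.68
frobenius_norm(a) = 20.94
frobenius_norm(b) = 2.76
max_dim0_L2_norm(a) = 13.42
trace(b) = -0.60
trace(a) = -6.15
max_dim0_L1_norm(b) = 2.85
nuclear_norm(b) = 4.29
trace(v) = 6.81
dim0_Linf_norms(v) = [5.05, 3.36, 4.62]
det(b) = 2.10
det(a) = 83.12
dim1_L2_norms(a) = [13.94, 12.18, 9.8]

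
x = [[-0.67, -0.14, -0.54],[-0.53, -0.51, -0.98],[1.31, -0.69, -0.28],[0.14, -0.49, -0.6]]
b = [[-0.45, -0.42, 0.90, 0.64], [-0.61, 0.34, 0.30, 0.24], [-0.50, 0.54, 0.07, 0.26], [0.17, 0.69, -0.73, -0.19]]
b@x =[[1.79,-0.66,0.02], [0.66,-0.41,-0.23], [0.18,-0.38,-0.43], [-1.46,0.22,-0.45]]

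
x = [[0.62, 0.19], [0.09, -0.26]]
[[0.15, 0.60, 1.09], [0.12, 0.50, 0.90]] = x @ [[0.34, 1.41, 2.55],  [-0.34, -1.43, -2.57]]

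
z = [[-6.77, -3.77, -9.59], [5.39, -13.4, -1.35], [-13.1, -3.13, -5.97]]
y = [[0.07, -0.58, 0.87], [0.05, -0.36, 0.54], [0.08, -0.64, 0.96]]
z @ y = [[-1.43, 11.42, -17.13],[-0.40, 2.56, -3.84],[-1.55, 12.55, -18.82]]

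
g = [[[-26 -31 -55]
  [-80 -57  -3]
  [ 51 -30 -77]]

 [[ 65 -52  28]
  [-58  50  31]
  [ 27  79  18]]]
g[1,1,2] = 31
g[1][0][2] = 28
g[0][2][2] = -77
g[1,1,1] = 50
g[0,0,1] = -31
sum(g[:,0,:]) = -71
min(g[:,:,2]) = -77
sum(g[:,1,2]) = 28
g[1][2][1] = 79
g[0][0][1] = -31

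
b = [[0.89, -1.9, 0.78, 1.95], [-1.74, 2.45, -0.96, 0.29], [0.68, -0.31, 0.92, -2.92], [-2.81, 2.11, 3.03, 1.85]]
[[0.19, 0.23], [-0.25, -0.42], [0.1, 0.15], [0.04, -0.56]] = b @ [[-0.12, 0.10], [-0.17, -0.1], [0.04, -0.01], [-0.03, -0.02]]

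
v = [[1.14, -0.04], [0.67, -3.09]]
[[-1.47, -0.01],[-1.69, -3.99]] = v @ [[-1.28, 0.04], [0.27, 1.30]]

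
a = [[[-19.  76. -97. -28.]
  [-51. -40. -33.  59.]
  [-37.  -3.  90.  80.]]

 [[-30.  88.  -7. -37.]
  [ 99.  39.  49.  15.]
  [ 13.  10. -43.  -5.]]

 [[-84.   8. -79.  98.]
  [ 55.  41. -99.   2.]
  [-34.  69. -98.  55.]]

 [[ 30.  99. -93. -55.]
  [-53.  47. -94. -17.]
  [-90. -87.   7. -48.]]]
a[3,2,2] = 7.0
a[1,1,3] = 15.0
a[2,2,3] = 55.0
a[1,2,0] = 13.0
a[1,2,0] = 13.0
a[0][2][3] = 80.0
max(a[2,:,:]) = 98.0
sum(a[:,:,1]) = 347.0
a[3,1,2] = -94.0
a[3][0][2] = -93.0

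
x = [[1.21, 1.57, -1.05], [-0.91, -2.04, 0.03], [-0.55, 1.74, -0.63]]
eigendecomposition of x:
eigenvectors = [[0.86+0.00j, (0.46-0.06j), (0.46+0.06j)],[-0.24+0.00j, (-0.2+0.34j), -0.20-0.34j],[(-0.45+0j), 0.79+0.00j, (0.79-0j)]]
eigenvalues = [(1.33+0j), (-1.39+0.79j), (-1.39-0.79j)]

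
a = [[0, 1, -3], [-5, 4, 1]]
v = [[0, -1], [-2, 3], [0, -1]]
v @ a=[[5, -4, -1], [-15, 10, 9], [5, -4, -1]]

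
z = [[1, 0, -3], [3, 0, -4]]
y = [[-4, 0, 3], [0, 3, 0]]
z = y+[[5, 0, -6], [3, -3, -4]]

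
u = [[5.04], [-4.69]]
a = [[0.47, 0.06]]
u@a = [[2.37, 0.30], [-2.2, -0.28]]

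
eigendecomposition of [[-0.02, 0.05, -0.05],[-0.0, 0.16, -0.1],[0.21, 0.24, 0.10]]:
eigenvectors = [[-0.71+0.00j, 0.02-0.19j, 0.02+0.19j], [0.37+0.00j, (-0.1-0.46j), -0.10+0.46j], [0.60+0.00j, -0.86+0.00j, (-0.86-0j)]]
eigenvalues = [(-0+0j), (0.12+0.18j), (0.12-0.18j)]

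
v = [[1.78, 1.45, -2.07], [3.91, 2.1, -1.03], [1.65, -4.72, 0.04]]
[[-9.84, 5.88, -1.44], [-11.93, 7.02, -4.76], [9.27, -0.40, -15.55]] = v@[[-1.24, 1.14, -2.45], [-2.38, 0.47, 2.44], [2.02, -1.53, 0.30]]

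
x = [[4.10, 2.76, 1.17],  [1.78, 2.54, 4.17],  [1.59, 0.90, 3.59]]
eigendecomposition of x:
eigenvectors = [[0.67+0.00j, -0.70+0.00j, (-0.7-0j)], [(0.61+0j), (0.6-0.29j), (0.6+0.29j)], [(0.43+0j), 0.19+0.19j, 0.19-0.19j]]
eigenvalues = [(7.38+0j), (1.43+0.81j), (1.43-0.81j)]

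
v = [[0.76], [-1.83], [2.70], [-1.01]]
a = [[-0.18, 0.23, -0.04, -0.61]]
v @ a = [[-0.14, 0.17, -0.03, -0.46],[0.33, -0.42, 0.07, 1.12],[-0.49, 0.62, -0.11, -1.65],[0.18, -0.23, 0.04, 0.62]]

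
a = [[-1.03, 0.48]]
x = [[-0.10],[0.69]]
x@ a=[[0.10, -0.05], [-0.71, 0.33]]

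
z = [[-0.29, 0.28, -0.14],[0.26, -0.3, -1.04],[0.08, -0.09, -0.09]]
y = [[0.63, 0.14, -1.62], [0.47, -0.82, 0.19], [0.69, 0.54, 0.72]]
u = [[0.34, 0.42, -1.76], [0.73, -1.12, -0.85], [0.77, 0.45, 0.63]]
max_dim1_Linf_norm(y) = 1.62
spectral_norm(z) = 1.12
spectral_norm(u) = 2.12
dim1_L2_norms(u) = [1.84, 1.58, 1.09]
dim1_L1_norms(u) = [2.52, 2.7, 1.85]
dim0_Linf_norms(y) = [0.69, 0.82, 1.62]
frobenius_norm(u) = 2.66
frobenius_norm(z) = 1.20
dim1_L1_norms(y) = [2.39, 1.48, 1.95]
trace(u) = -0.15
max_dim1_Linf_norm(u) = 1.76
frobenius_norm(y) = 2.29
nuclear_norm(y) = 3.80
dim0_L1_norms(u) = [1.84, 1.99, 3.24]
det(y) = -1.79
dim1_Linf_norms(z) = [0.29, 1.04, 0.09]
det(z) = 0.00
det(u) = -2.67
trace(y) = 0.53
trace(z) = -0.68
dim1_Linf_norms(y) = [1.62, 0.82, 0.72]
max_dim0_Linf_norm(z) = 1.04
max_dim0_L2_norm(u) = 2.05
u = z + y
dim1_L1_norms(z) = [0.71, 1.6, 0.26]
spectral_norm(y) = 1.81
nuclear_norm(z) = 1.56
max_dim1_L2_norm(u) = 1.84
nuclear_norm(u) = 4.38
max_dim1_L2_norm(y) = 1.74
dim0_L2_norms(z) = [0.4, 0.42, 1.05]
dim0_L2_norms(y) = [1.05, 0.99, 1.78]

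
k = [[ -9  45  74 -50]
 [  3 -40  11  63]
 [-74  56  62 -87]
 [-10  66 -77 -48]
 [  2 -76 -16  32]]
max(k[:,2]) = 74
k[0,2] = 74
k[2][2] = 62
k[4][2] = -16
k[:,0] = [-9, 3, -74, -10, 2]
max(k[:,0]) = 3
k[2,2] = 62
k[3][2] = -77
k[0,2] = 74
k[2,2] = 62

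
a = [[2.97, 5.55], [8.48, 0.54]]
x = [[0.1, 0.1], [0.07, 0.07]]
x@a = [[1.15, 0.61], [0.80, 0.43]]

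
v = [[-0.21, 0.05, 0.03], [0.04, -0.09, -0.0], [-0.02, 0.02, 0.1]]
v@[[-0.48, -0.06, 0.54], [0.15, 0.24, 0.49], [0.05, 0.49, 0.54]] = [[0.11, 0.04, -0.07], [-0.03, -0.02, -0.02], [0.02, 0.06, 0.05]]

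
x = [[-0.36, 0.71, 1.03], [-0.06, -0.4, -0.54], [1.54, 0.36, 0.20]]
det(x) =-0.011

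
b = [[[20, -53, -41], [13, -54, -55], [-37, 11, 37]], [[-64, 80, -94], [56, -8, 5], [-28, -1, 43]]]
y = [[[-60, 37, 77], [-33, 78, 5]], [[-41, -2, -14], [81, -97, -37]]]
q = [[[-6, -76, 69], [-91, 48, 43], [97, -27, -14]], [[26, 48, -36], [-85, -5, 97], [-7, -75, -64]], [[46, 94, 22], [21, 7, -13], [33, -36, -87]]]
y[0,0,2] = 77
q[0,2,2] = -14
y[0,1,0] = -33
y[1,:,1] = [-2, -97]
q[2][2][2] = -87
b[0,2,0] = -37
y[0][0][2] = 77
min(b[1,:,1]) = -8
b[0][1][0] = 13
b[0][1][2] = -55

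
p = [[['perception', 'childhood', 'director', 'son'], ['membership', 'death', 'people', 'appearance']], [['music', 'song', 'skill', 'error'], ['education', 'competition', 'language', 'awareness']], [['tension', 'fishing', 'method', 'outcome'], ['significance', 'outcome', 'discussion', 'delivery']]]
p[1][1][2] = 'language'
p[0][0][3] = 'son'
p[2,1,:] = ['significance', 'outcome', 'discussion', 'delivery']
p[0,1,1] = 'death'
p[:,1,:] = [['membership', 'death', 'people', 'appearance'], ['education', 'competition', 'language', 'awareness'], ['significance', 'outcome', 'discussion', 'delivery']]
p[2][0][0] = 'tension'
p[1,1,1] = 'competition'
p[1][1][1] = 'competition'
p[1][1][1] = 'competition'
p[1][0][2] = 'skill'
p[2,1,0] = 'significance'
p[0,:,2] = ['director', 'people']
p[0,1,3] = 'appearance'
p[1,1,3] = 'awareness'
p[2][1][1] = 'outcome'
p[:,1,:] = [['membership', 'death', 'people', 'appearance'], ['education', 'competition', 'language', 'awareness'], ['significance', 'outcome', 'discussion', 'delivery']]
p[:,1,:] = [['membership', 'death', 'people', 'appearance'], ['education', 'competition', 'language', 'awareness'], ['significance', 'outcome', 'discussion', 'delivery']]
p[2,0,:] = ['tension', 'fishing', 'method', 'outcome']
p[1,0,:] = ['music', 'song', 'skill', 'error']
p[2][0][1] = 'fishing'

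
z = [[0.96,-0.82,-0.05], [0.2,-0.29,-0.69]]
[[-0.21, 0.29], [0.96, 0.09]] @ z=[[-0.14, 0.09, -0.19], [0.94, -0.81, -0.11]]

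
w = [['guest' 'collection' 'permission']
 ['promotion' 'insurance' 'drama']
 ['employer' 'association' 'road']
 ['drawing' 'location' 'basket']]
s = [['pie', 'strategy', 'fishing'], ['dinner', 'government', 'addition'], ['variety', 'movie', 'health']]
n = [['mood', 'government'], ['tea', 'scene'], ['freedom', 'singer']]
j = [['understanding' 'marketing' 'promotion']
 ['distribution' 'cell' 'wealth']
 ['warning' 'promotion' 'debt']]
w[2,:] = ['employer', 'association', 'road']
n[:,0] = ['mood', 'tea', 'freedom']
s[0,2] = 'fishing'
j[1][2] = 'wealth'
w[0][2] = 'permission'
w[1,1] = 'insurance'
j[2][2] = 'debt'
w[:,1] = ['collection', 'insurance', 'association', 'location']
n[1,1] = 'scene'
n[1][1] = 'scene'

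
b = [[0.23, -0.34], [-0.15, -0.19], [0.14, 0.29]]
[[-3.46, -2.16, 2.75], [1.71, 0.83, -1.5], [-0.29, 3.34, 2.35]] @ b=[[-0.09, 2.38], [0.06, -1.17], [-0.24, 0.15]]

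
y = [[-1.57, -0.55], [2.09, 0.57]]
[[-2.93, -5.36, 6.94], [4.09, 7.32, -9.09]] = y@[[2.28, 3.82, -4.09], [-1.18, -1.16, -0.95]]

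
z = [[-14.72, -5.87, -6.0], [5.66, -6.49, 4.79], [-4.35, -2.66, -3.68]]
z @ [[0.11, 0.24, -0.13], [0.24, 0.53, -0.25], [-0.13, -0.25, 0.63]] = [[-2.25, -5.14, -0.40], [-1.56, -3.28, 3.9], [-0.64, -1.53, -1.09]]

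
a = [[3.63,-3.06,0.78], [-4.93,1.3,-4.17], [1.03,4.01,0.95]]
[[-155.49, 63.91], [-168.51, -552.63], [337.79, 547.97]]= a @ [[3.34,  89.4], [69.60,  99.95], [58.16,  57.99]]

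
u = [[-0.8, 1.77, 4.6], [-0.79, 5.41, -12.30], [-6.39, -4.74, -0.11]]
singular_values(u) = [14.01, 7.9, 3.27]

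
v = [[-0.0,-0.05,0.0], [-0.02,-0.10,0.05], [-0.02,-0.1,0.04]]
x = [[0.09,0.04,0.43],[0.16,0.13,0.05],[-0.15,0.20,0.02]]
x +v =[[0.09, -0.01, 0.43],[0.14, 0.03, 0.1],[-0.17, 0.1, 0.06]]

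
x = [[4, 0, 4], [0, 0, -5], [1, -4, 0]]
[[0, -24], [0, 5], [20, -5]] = x @ [[0, -5], [-5, 0], [0, -1]]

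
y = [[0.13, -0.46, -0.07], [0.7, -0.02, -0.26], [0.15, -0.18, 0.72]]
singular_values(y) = [0.81, 0.73, 0.43]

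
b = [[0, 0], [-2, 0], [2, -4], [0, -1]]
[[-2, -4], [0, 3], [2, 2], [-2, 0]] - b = [[-2, -4], [2, 3], [0, 6], [-2, 1]]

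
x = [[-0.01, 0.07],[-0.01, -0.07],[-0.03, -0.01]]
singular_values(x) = [0.1, 0.03]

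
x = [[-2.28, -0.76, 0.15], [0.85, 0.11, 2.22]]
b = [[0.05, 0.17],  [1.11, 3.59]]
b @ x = [[0.03, -0.02, 0.38], [0.52, -0.45, 8.14]]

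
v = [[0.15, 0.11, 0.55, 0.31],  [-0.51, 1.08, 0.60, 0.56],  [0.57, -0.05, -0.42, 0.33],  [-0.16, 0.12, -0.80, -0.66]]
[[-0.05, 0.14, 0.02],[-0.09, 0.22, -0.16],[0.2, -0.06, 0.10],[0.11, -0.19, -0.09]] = v @ [[0.21, 0.02, 0.09], [0.11, 0.07, -0.15], [-0.19, 0.2, -0.02], [0.03, 0.06, 0.11]]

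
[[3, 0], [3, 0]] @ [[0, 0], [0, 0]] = [[0, 0], [0, 0]]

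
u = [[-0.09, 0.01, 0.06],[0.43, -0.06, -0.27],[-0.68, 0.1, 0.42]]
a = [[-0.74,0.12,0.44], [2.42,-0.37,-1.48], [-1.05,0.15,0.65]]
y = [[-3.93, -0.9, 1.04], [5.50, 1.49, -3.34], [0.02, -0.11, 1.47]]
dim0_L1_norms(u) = [1.2, 0.17, 0.75]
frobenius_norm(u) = 0.96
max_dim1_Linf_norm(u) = 0.68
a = y @ u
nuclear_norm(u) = 0.97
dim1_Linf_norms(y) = [3.93, 5.5, 1.47]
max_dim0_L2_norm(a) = 2.74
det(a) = 0.00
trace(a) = -0.46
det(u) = -0.00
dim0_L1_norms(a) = [4.21, 0.64, 2.57]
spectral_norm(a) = 3.24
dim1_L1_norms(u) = [0.16, 0.76, 1.2]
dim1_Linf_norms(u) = [0.09, 0.43, 0.68]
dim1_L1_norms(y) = [5.87, 10.33, 1.6]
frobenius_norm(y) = 7.95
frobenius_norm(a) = 3.24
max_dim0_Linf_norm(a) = 2.42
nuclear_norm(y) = 9.46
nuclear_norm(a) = 3.26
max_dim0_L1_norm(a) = 4.21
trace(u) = 0.27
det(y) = -0.49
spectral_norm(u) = 0.96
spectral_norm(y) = 7.77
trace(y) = -0.97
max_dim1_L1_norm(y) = 10.33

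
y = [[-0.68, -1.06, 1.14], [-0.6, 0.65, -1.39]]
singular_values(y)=[2.16, 0.97]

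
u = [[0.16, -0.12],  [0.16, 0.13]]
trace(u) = 0.29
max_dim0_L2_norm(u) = 0.23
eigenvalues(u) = [(0.14+0.14j), (0.14-0.14j)]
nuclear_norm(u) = 0.40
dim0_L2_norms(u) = [0.23, 0.18]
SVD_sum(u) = [[0.15, 0.01], [0.17, 0.01]] + [[0.01, -0.13], [-0.01, 0.12]]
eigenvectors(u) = [[(0.07+0.65j), (0.07-0.65j)], [(0.76+0j), 0.76-0.00j]]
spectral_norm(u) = 0.23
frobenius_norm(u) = 0.29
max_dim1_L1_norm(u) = 0.29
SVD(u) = [[-0.66, -0.75], [-0.75, 0.66]] @ diag([0.22655644370746378, 0.17655644370746373]) @ [[-1.00, -0.08],[-0.08, 1.0]]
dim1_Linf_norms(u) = [0.16, 0.16]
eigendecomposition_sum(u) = [[(0.08+0.06j),(-0.06+0.06j)], [0.08-0.08j,0.06+0.08j]] + [[(0.08-0.06j),(-0.06-0.06j)], [0.08+0.08j,(0.06-0.08j)]]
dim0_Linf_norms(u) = [0.16, 0.13]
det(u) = 0.04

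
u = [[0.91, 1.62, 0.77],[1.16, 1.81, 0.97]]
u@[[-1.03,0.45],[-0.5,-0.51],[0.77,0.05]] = [[-1.15, -0.38], [-1.35, -0.35]]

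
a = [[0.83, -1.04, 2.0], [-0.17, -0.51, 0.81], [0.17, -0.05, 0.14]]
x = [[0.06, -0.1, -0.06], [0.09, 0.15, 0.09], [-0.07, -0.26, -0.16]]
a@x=[[-0.18,-0.76,-0.46], [-0.11,-0.27,-0.17], [-0.0,-0.06,-0.04]]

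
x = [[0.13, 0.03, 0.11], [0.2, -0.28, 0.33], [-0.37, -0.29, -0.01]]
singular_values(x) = [0.5, 0.48, 0.04]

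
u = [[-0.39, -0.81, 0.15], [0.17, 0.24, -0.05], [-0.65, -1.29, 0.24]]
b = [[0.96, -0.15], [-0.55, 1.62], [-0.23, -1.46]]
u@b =[[0.04, -1.47], [0.04, 0.44], [0.03, -2.34]]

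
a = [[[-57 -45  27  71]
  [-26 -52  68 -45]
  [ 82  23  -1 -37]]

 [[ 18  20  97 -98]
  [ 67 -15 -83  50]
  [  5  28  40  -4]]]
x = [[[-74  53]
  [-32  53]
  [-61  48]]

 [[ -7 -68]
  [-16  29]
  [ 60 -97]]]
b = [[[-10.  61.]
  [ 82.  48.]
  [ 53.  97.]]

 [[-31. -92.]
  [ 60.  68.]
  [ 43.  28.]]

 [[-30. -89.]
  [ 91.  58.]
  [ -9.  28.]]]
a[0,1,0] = -26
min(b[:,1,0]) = 60.0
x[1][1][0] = -16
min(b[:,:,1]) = -92.0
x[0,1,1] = 53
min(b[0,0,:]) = -10.0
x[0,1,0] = -32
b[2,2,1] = 28.0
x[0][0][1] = 53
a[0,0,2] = 27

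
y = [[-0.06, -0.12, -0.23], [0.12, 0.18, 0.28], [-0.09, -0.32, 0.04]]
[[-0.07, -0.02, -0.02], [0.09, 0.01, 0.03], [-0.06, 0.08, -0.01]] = y @ [[0.0, -0.09, 0.02], [0.21, -0.2, 0.04], [0.19, 0.22, 0.06]]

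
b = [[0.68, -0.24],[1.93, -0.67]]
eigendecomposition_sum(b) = [[0.34+0.02j, (-0.12+0.01j)], [0.96-0.06j, (-0.34+0.06j)]] + [[(0.34-0.02j), -0.12-0.01j], [0.96+0.06j, -0.34-0.06j]]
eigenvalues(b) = [(0.01+0.09j), (0.01-0.09j)]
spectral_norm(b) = 2.17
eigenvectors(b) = [[0.33+0.04j, 0.33-0.04j], [(0.94+0j), (0.94-0j)]]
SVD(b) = [[-0.33, -0.94], [-0.94, 0.33]] @ diag([2.1665151036568204, 0.0035079376955058613]) @ [[-0.94, 0.33], [0.33, 0.94]]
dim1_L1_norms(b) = [0.92, 2.6]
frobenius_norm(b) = 2.17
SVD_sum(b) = [[0.68,-0.24], [1.93,-0.67]] + [[-0.00, -0.0], [0.0, 0.00]]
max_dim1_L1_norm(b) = 2.6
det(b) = 0.01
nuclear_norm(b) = 2.17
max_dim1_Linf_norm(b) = 1.93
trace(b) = 0.01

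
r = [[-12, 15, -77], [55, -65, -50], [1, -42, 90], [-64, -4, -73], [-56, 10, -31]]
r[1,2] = -50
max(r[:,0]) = 55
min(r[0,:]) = -77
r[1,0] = 55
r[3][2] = -73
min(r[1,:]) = -65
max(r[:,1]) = 15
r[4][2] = -31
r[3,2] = -73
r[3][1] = -4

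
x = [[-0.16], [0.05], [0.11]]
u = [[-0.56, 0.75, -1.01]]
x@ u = [[0.09,-0.12,0.16], [-0.03,0.04,-0.05], [-0.06,0.08,-0.11]]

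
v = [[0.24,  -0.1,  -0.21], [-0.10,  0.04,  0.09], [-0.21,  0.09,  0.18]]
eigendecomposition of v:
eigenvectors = [[-0.72, 0.64, 0.27], [0.3, 0.64, -0.71], [0.63, 0.43, 0.65]]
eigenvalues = [0.46, 0.0, -0.0]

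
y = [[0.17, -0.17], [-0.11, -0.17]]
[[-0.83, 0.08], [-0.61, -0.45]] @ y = [[-0.15, 0.13], [-0.05, 0.18]]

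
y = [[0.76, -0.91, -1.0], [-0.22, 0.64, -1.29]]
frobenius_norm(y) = 2.13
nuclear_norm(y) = 2.99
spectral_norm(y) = 1.68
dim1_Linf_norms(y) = [1.0, 1.29]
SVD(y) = [[-0.79, -0.61], [-0.61, 0.79]] @ diag([1.6800578474661427, 1.3058352228238566]) @ [[-0.28, 0.2, 0.94],[-0.49, 0.81, -0.31]]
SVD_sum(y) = [[0.37, -0.26, -1.25], [0.29, -0.2, -0.96]] + [[0.39, -0.65, 0.25], [-0.51, 0.84, -0.33]]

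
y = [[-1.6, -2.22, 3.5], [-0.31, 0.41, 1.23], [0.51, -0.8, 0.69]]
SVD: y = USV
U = [[-0.97, 0.06, -0.25], [-0.20, -0.8, 0.57], [-0.17, 0.6, 0.78]]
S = [4.6, 1.1, 0.74]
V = [[0.33, 0.48, -0.81], [0.42, -0.85, -0.33], [0.85, 0.23, 0.48]]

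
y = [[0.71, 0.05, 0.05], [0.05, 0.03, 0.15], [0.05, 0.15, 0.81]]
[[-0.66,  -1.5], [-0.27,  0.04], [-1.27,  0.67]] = y @ [[-0.88, -2.2], [0.88, 0.44], [-1.68, 0.88]]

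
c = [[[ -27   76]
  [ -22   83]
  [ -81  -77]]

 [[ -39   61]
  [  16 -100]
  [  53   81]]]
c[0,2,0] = -81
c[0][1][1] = 83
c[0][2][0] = -81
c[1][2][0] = 53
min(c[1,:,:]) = -100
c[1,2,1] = 81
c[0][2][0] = -81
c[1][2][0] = 53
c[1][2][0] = 53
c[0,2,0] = -81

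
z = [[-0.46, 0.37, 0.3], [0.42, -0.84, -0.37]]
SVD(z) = [[-0.54, 0.84], [0.84, 0.54]] @ diag([1.1868993958213325, 0.220612384509472]) @ [[0.51, -0.76, -0.4], [-0.74, -0.62, 0.25]]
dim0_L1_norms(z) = [0.88, 1.21, 0.67]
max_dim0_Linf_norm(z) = 0.84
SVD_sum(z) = [[-0.32, 0.49, 0.25], [0.51, -0.77, -0.4]] + [[-0.14, -0.12, 0.05], [-0.09, -0.07, 0.03]]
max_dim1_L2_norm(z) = 1.01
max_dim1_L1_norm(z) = 1.63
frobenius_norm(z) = 1.21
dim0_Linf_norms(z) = [0.46, 0.84, 0.37]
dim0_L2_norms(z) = [0.62, 0.92, 0.48]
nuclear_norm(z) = 1.41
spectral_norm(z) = 1.19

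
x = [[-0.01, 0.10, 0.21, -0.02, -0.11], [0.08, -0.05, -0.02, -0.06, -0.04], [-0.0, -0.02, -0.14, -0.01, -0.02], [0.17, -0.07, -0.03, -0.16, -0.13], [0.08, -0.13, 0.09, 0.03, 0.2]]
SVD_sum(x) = [[0.02, 0.0, -0.01, -0.02, -0.04], [0.03, 0.00, -0.02, -0.05, -0.07], [0.02, 0.0, -0.01, -0.02, -0.04], [0.09, 0.0, -0.05, -0.13, -0.18], [-0.06, -0.0, 0.03, 0.08, 0.11]] + [[-0.08, 0.13, 0.14, 0.02, -0.09], [0.02, -0.03, -0.04, -0.01, 0.02], [0.03, -0.05, -0.05, -0.01, 0.04], [0.03, -0.05, -0.05, -0.01, 0.03], [0.04, -0.07, -0.08, -0.01, 0.05]] + [[0.05, -0.03, 0.08, -0.02, 0.02],  [0.02, -0.01, 0.03, -0.01, 0.01],  [-0.05, 0.03, -0.08, 0.02, -0.02],  [0.05, -0.03, 0.07, -0.02, 0.02],  [0.09, -0.06, 0.14, -0.04, 0.03]] + [[0.0, -0.00, 0.00, 0.0, -0.00],  [0.00, -0.00, 0.00, 0.01, -0.00],  [0.0, -0.00, 0.00, 0.00, -0.0],  [-0.00, 0.0, -0.00, -0.00, 0.0],  [0.00, -0.00, 0.00, 0.0, -0.0]] + [[0.0,0.00,-0.00,0.0,0.00], [-0.00,-0.00,0.0,-0.0,-0.00], [0.0,0.0,-0.00,0.00,0.00], [0.0,0.00,-0.0,0.00,0.0], [0.00,0.0,-0.0,0.00,0.00]]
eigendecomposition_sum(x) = [[-0.03, 0.03, 0.07, 0.02, 0.01],  [0.06, -0.06, -0.13, -0.04, -0.01],  [0.02, -0.03, -0.05, -0.02, -0.0],  [0.13, -0.14, -0.29, -0.1, -0.02],  [0.01, -0.01, -0.02, -0.01, -0.0]] + [[-0.07, 0.1, -0.11, -0.03, -0.17], [-0.02, 0.04, -0.04, -0.01, -0.06], [-0.00, 0.0, -0.00, -0.0, -0.0], [-0.07, 0.1, -0.11, -0.03, -0.17], [0.08, -0.12, 0.13, 0.03, 0.21]] + [[0.04, -0.00, 0.16, -0.02, 0.02], [0.02, -0.00, 0.10, -0.01, 0.01], [-0.02, 0.00, -0.07, 0.01, -0.01], [0.07, -0.00, 0.29, -0.04, 0.03], [-0.00, 0.00, -0.01, 0.00, -0.0]] + [[0.05, -0.03, 0.09, 0.01, 0.04], [0.02, -0.01, 0.04, 0.0, 0.02], [-0.00, 0.0, -0.01, -0.00, -0.0], [0.04, -0.03, 0.08, 0.01, 0.03], [-0.01, 0.01, -0.02, -0.0, -0.01]] + [[0.00, -0.00, 0.00, 0.0, 0.0], [0.00, -0.01, 0.01, 0.00, 0.00], [-0.0, 0.00, -0.0, -0.00, -0.0], [-0.0, 0.00, -0.0, -0.00, -0.0], [0.0, -0.00, 0.00, 0.0, 0.00]]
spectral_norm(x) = 0.31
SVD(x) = [[0.15, 0.78, -0.41, -0.27, -0.35], [0.3, -0.2, -0.18, -0.77, 0.49], [0.15, -0.3, 0.40, -0.43, -0.74], [0.79, -0.28, -0.37, 0.38, -0.14], [-0.49, -0.42, -0.71, -0.08, -0.26]] @ diag([0.314050180202234, 0.29616377737533506, 0.2545059734630594, 0.009001422496395526, 0.002277092527578946]) @ [[0.37,0.02,-0.2,-0.52,-0.74], [-0.36,0.57,0.61,0.11,-0.41], [-0.51,0.31,-0.75,0.21,-0.19], [-0.15,0.44,-0.05,-0.75,0.48], [-0.67,-0.62,0.15,-0.34,-0.15]]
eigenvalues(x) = [-0.25, 0.15, -0.08, 0.02, -0.01]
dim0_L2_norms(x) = [0.2, 0.19, 0.27, 0.17, 0.27]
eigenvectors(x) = [[-0.21, 0.53, -0.46, -0.69, -0.45],[0.39, 0.18, -0.27, -0.34, -0.77],[0.17, 0.01, 0.21, 0.06, 0.16],[0.88, 0.52, -0.82, -0.62, 0.16],[0.06, -0.65, 0.02, 0.14, -0.4]]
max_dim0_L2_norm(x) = 0.27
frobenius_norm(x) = 0.50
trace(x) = -0.16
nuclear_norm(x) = 0.88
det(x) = -0.00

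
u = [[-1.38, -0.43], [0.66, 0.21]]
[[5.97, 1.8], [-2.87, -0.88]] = u @ [[-3.74, -0.08], [-1.89, -3.94]]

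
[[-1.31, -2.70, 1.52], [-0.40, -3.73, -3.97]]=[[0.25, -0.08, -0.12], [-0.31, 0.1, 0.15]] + [[-1.56, -2.62, 1.64], [-0.09, -3.83, -4.12]]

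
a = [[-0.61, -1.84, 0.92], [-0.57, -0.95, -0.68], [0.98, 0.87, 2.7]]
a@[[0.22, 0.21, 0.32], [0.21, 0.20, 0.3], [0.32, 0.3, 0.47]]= [[-0.23, -0.22, -0.31], [-0.54, -0.51, -0.79], [1.26, 1.19, 1.84]]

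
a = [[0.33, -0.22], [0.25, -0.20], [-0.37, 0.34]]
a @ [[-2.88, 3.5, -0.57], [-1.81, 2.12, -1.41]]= [[-0.55, 0.69, 0.12], [-0.36, 0.45, 0.14], [0.45, -0.57, -0.27]]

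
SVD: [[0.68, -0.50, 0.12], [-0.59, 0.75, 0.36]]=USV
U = [[-0.63, 0.78], [0.78, 0.63]]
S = [1.28, 0.37]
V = [[-0.69, 0.70, 0.16], [0.43, 0.23, 0.87]]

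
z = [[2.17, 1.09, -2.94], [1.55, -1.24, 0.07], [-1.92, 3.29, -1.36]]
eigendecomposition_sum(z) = [[-0.78, 1.7, -1.02], [0.53, -1.15, 0.69], [-1.37, 2.98, -1.79]] + [[3.00,-0.78,-2.01], [1.07,-0.28,-0.72], [-0.50,0.13,0.34]] + [[-0.04, 0.17, 0.09],  [-0.05, 0.18, 0.10],  [-0.05, 0.18, 0.1]]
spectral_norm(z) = 4.54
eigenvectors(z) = [[-0.47,0.93,0.55],[0.32,0.33,0.60],[-0.82,-0.16,0.58]]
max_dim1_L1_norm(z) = 6.57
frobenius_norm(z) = 5.90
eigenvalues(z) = [-3.72, 3.05, 0.24]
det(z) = -2.68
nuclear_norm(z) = 8.47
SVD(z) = [[0.39, 0.9, -0.21], [-0.33, 0.35, 0.88], [0.86, -0.27, 0.43]] @ diag([4.540464318574858, 3.768994737939314, 0.15672407962504675]) @ [[-0.29,0.81,-0.51], [0.80,-0.09,-0.60], [0.53,0.58,0.62]]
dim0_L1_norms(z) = [5.64, 5.62, 4.37]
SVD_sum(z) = [[-0.51,1.42,-0.9], [0.43,-1.20,0.76], [-1.14,3.16,-2.01]] + [[2.7,-0.31,-2.02], [1.04,-0.12,-0.78], [-0.82,0.09,0.61]] + [[-0.02,-0.02,-0.02], [0.07,0.08,0.08], [0.04,0.04,0.04]]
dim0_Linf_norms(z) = [2.17, 3.29, 2.94]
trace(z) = -0.43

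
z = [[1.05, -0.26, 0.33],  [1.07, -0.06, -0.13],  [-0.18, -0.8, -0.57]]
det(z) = -0.52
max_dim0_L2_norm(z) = 1.51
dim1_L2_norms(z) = [1.13, 1.08, 1.0]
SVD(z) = [[-0.72, -0.04, 0.69],[-0.68, -0.14, -0.72],[0.13, -0.99, 0.08]] @ diag([1.5302599448248912, 0.9901565615992995, 0.3458243553979022]) @ [[-0.99, 0.08, -0.14], [-0.02, 0.82, 0.57], [-0.17, -0.57, 0.81]]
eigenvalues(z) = [(0.62+0.5j), (0.62-0.5j), (-0.83+0j)]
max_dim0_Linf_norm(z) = 1.07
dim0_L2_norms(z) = [1.51, 0.84, 0.67]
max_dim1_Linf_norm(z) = 1.07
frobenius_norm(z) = 1.86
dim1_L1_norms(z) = [1.64, 1.26, 1.55]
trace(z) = 0.42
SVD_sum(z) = [[1.09, -0.09, 0.16], [1.03, -0.09, 0.15], [-0.19, 0.02, -0.03]] + [[0.0, -0.03, -0.02], [0.0, -0.11, -0.08], [0.02, -0.8, -0.56]] + [[-0.04, -0.14, 0.19], [0.04, 0.14, -0.20], [-0.0, -0.01, 0.02]]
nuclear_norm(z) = 2.87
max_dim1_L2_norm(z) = 1.13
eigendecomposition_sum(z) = [[0.54-0.06j,-0.16+0.26j,(0.13-0.1j)],[0.49-0.55j,0.06+0.41j,(0.04-0.21j)],[-0.22+0.47j,-0.13-0.26j,0.02+0.15j]] + [[(0.54+0.06j),  (-0.16-0.26j),  (0.13+0.1j)],  [0.49+0.55j,  0.06-0.41j,  0.04+0.21j],  [-0.22-0.47j,  (-0.13+0.26j),  (0.02-0.15j)]] + [[(-0.03-0j), (0.07-0j), (0.08-0j)], [0.09+0.00j, (-0.19+0j), (-0.21+0j)], [(0.25+0j), -0.54+0.00j, (-0.6+0j)]]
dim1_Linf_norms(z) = [1.05, 1.07, 0.8]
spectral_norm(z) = 1.53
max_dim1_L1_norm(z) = 1.64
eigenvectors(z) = [[-0.39-0.34j, (-0.39+0.34j), -0.12+0.00j], [(-0.7+0j), -0.70-0.00j, (0.33+0j)], [0.47-0.14j, 0.47+0.14j, 0.94+0.00j]]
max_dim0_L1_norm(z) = 2.3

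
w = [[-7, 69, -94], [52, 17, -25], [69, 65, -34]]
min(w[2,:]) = -34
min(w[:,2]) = -94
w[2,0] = 69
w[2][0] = 69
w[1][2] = -25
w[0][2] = -94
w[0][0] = -7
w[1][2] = -25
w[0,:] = [-7, 69, -94]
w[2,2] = -34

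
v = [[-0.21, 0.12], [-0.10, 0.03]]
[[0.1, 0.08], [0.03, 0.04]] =v @ [[-0.16, -0.45], [0.53, -0.12]]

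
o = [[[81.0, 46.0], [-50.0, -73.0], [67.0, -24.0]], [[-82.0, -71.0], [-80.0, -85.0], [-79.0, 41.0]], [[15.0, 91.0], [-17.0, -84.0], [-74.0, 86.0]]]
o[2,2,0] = -74.0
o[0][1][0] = -50.0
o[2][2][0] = -74.0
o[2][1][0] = -17.0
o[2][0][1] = 91.0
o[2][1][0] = -17.0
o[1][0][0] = -82.0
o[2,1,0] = -17.0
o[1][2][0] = -79.0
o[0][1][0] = -50.0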